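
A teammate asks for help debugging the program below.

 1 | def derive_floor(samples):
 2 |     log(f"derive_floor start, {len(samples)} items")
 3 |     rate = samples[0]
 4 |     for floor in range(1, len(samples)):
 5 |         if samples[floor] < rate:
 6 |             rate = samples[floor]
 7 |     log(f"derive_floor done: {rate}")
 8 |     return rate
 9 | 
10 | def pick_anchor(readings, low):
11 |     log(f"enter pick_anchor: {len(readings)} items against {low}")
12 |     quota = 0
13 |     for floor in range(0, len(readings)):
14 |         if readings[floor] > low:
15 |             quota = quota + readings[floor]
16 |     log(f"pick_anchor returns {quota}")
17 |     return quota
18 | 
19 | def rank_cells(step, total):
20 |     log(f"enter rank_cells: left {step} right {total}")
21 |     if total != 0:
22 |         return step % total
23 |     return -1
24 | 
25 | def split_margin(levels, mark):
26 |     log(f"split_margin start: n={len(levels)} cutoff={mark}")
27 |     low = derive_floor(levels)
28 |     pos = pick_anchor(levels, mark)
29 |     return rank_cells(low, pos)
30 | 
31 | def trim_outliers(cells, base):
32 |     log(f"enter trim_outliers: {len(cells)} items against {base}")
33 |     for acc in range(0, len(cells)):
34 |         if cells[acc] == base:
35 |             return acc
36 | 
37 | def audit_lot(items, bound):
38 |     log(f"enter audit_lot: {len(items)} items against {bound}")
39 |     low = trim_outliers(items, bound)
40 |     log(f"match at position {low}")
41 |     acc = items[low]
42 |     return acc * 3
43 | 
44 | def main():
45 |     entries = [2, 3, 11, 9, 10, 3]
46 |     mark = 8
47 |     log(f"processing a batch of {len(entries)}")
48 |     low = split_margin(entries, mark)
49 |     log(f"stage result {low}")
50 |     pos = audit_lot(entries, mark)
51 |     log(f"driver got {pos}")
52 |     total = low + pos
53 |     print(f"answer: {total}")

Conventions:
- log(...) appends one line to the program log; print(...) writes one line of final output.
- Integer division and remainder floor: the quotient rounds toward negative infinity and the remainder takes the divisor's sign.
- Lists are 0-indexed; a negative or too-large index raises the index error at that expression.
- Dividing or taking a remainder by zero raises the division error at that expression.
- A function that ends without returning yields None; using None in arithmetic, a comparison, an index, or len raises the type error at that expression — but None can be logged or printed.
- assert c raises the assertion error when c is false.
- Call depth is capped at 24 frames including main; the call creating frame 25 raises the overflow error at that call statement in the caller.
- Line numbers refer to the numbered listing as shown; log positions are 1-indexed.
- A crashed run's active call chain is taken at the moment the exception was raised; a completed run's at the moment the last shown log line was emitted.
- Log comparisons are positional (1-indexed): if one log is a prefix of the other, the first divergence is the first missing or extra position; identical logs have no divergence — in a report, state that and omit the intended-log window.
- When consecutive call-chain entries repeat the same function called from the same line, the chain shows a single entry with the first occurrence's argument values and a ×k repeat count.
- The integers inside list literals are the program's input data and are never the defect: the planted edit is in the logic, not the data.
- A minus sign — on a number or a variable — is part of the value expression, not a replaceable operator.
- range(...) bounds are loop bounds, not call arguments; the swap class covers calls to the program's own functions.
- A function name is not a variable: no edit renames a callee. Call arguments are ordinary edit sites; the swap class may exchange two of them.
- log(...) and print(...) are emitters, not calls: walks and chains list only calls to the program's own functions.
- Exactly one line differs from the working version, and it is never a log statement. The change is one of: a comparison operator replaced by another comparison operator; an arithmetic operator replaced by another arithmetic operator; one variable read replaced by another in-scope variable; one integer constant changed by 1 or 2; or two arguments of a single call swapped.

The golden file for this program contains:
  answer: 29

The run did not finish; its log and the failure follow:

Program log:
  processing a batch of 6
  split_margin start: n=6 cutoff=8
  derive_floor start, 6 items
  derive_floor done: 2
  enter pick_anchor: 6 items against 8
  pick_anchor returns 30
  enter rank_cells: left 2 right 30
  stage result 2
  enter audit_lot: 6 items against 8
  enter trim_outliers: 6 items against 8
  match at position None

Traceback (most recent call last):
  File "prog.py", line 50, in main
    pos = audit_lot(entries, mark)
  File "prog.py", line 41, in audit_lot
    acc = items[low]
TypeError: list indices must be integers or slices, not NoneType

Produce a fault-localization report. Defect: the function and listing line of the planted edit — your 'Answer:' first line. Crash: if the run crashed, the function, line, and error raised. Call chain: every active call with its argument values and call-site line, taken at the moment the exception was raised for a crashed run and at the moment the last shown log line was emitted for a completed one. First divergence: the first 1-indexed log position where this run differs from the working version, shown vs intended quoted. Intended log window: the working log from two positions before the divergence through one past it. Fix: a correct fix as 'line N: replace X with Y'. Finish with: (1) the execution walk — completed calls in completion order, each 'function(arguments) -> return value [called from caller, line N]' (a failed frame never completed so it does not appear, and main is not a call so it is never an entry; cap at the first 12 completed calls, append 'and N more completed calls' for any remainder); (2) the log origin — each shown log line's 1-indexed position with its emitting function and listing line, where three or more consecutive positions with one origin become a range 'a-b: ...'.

Answer: the defect is in main at line 46.
Key fact: The earliest visible damage is log position 2 — 'split_margin start: n=6 cutoff=8' rather than the intended 'split_margin start: n=6 cutoff=9'.
Crash: audit_lot, line 41, TypeError.
Call chain: main -> audit_lot([2, 3, 11, 9, 10, 3], 8) (called at line 50).
First divergence: position 2 — shown 'split_margin start: n=6 cutoff=8', intended 'split_margin start: n=6 cutoff=9'.
Intended log window:
  1: processing a batch of 6
  2: split_margin start: n=6 cutoff=9
  3: derive_floor start, 6 items
Execution walk:
  derive_floor([2, 3, 11, 9, 10, 3]) -> 2  [called from split_margin, line 27]
  pick_anchor([2, 3, 11, 9, 10, 3], 8) -> 30  [called from split_margin, line 28]
  rank_cells(2, 30) -> 2  [called from split_margin, line 29]
  split_margin([2, 3, 11, 9, 10, 3], 8) -> 2  [called from main, line 48]
  trim_outliers([2, 3, 11, 9, 10, 3], 8) -> None  [called from audit_lot, line 39]
Log origins:
  1 — main, line 47
  2 — split_margin, line 26
  3 — derive_floor, line 2
  4 — derive_floor, line 7
  5 — pick_anchor, line 11
  6 — pick_anchor, line 16
  7 — rank_cells, line 20
  8 — main, line 49
  9 — audit_lot, line 38
  10 — trim_outliers, line 32
  11 — audit_lot, line 40
A correct fix: line 46: replace `8` with `9`.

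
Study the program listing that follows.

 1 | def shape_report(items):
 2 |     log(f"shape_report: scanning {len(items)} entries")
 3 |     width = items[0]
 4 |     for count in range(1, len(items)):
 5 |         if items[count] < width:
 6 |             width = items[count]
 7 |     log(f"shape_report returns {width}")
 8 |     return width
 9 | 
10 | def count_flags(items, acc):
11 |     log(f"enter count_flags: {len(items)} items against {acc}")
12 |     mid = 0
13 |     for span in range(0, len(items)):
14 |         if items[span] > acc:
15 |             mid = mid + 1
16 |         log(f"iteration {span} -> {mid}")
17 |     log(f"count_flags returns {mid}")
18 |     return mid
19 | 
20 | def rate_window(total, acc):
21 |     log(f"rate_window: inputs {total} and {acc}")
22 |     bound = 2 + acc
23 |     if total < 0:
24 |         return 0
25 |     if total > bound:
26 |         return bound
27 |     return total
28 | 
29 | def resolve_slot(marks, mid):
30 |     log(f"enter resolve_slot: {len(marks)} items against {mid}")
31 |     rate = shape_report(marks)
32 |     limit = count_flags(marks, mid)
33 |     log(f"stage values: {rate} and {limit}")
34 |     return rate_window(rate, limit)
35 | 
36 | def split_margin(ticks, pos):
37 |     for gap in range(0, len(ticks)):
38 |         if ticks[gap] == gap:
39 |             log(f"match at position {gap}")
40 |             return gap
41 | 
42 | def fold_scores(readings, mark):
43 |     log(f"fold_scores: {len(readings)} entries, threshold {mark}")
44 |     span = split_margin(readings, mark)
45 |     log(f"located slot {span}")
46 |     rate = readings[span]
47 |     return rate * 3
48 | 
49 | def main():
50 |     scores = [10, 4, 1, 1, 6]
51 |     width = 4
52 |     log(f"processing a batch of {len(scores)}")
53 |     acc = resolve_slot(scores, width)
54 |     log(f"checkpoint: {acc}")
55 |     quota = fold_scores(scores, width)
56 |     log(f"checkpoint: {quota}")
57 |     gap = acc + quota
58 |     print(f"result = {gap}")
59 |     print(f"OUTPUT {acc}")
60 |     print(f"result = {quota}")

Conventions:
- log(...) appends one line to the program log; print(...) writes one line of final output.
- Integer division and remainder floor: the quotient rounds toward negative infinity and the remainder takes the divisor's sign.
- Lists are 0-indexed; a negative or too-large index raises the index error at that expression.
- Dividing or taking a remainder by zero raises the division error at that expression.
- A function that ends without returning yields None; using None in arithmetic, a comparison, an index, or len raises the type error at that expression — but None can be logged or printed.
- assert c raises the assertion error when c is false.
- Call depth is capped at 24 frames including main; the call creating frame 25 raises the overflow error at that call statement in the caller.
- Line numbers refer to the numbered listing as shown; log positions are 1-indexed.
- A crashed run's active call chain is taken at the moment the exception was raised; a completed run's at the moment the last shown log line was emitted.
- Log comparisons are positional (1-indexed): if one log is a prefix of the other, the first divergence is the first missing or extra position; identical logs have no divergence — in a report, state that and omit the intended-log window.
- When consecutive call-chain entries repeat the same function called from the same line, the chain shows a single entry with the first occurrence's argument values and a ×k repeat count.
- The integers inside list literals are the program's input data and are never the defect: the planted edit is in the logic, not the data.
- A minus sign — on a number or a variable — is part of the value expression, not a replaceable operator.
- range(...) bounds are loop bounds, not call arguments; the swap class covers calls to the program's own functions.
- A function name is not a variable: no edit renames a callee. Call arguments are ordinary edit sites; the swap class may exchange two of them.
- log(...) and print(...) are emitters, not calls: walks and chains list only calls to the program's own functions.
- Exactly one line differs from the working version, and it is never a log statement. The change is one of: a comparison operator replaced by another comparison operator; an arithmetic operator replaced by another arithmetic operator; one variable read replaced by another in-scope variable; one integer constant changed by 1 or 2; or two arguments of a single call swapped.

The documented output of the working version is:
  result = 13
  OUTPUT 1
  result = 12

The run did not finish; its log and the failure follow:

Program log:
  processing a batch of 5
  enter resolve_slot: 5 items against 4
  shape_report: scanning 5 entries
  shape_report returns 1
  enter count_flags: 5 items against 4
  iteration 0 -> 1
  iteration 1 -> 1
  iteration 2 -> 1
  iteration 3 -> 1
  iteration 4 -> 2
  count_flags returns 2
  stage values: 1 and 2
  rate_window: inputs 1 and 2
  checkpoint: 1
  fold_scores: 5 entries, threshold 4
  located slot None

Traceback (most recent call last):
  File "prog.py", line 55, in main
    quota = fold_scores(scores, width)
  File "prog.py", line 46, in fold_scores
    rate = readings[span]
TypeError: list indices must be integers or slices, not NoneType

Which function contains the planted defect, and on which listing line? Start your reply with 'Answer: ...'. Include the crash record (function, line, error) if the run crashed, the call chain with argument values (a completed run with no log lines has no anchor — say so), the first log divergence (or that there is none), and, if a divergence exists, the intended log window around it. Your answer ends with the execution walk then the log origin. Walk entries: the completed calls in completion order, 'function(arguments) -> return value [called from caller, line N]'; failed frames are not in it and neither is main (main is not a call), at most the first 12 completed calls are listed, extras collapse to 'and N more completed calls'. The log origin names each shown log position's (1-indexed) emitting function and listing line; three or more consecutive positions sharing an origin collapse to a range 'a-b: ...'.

Answer: the defect is in split_margin at line 38.
Core observation: At log position 16 the runs split — shown 'located slot None', but the working version logs 'match at position 1'.
Crash: fold_scores, line 46, TypeError.
Call chain: main -> fold_scores([10, 4, 1, 1, 6], 4) (called at line 55).
First divergence: position 16; shown 'located slot None' vs intended 'match at position 1'.
Intended log window:
  14: checkpoint: 1
  15: fold_scores: 5 entries, threshold 4
  16: match at position 1
  17: located slot 1
Execution walk:
  shape_report([10, 4, 1, 1, 6]) -> 1  [called from resolve_slot, line 31]
  count_flags([10, 4, 1, 1, 6], 4) -> 2  [called from resolve_slot, line 32]
  rate_window(1, 2) -> 1  [called from resolve_slot, line 34]
  resolve_slot([10, 4, 1, 1, 6], 4) -> 1  [called from main, line 53]
  split_margin([10, 4, 1, 1, 6], 4) -> None  [called from fold_scores, line 44]
Log line origins:
  1 — main, line 52
  2 — resolve_slot, line 30
  3 — shape_report, line 2
  4 — shape_report, line 7
  5 — count_flags, line 11
  6-10 — count_flags, line 16
  11 — count_flags, line 17
  12 — resolve_slot, line 33
  13 — rate_window, line 21
  14 — main, line 54
  15 — fold_scores, line 43
  16 — fold_scores, line 45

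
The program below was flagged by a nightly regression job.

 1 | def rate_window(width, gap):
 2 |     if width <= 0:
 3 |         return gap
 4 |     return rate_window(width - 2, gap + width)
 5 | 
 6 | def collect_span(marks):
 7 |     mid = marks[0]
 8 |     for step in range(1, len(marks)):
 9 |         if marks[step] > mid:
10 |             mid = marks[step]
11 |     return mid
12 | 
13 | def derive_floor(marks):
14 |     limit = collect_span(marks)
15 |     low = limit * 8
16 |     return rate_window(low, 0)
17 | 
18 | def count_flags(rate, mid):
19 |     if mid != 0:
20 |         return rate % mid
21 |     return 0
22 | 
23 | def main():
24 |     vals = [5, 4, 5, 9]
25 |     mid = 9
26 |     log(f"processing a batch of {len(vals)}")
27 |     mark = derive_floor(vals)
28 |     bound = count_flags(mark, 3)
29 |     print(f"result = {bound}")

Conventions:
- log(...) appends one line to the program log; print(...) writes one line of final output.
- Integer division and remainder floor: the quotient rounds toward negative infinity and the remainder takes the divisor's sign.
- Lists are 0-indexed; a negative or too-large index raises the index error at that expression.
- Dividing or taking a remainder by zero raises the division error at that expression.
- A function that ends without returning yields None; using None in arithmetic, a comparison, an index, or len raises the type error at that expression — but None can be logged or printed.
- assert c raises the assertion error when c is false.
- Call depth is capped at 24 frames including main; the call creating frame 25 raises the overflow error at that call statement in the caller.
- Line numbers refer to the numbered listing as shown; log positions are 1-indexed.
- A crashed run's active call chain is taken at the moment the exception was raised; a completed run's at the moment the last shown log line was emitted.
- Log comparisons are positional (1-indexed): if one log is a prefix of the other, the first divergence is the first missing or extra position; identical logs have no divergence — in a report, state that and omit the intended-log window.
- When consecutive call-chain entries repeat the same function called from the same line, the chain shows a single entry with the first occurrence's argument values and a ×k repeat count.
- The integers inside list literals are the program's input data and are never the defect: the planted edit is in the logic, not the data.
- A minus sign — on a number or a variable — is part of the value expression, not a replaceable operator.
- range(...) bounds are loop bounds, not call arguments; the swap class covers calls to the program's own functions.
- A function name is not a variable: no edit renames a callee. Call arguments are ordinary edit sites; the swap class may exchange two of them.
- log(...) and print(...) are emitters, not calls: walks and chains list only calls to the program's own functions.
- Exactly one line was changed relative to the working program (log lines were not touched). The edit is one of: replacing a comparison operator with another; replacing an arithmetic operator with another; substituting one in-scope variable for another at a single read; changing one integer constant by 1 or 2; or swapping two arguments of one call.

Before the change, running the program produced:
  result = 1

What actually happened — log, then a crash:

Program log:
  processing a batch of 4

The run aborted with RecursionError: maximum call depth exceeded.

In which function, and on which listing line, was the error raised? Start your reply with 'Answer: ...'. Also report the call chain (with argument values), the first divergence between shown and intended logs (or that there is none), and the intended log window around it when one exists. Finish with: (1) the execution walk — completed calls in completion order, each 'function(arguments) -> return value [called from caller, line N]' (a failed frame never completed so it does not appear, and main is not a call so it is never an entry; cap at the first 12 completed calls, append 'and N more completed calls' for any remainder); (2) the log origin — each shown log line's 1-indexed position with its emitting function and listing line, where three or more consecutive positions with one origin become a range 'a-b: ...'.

Answer: the error was raised in rate_window, line 4.
The tell: Every log line matches the working run — the failure is the only observable divergence.
Call chain: main -> derive_floor([5, 4, 5, 9]) (called at line 27) -> rate_window(72, 0) (called at line 16) -> rate_window(70, 72) (called at line 4) ×21.
First divergence: none; the two logs match at every position.
Execution walk:
  collect_span([5, 4, 5, 9]) -> 9  [called from derive_floor, line 14]
Log origins:
  1: emitted by main (line 26)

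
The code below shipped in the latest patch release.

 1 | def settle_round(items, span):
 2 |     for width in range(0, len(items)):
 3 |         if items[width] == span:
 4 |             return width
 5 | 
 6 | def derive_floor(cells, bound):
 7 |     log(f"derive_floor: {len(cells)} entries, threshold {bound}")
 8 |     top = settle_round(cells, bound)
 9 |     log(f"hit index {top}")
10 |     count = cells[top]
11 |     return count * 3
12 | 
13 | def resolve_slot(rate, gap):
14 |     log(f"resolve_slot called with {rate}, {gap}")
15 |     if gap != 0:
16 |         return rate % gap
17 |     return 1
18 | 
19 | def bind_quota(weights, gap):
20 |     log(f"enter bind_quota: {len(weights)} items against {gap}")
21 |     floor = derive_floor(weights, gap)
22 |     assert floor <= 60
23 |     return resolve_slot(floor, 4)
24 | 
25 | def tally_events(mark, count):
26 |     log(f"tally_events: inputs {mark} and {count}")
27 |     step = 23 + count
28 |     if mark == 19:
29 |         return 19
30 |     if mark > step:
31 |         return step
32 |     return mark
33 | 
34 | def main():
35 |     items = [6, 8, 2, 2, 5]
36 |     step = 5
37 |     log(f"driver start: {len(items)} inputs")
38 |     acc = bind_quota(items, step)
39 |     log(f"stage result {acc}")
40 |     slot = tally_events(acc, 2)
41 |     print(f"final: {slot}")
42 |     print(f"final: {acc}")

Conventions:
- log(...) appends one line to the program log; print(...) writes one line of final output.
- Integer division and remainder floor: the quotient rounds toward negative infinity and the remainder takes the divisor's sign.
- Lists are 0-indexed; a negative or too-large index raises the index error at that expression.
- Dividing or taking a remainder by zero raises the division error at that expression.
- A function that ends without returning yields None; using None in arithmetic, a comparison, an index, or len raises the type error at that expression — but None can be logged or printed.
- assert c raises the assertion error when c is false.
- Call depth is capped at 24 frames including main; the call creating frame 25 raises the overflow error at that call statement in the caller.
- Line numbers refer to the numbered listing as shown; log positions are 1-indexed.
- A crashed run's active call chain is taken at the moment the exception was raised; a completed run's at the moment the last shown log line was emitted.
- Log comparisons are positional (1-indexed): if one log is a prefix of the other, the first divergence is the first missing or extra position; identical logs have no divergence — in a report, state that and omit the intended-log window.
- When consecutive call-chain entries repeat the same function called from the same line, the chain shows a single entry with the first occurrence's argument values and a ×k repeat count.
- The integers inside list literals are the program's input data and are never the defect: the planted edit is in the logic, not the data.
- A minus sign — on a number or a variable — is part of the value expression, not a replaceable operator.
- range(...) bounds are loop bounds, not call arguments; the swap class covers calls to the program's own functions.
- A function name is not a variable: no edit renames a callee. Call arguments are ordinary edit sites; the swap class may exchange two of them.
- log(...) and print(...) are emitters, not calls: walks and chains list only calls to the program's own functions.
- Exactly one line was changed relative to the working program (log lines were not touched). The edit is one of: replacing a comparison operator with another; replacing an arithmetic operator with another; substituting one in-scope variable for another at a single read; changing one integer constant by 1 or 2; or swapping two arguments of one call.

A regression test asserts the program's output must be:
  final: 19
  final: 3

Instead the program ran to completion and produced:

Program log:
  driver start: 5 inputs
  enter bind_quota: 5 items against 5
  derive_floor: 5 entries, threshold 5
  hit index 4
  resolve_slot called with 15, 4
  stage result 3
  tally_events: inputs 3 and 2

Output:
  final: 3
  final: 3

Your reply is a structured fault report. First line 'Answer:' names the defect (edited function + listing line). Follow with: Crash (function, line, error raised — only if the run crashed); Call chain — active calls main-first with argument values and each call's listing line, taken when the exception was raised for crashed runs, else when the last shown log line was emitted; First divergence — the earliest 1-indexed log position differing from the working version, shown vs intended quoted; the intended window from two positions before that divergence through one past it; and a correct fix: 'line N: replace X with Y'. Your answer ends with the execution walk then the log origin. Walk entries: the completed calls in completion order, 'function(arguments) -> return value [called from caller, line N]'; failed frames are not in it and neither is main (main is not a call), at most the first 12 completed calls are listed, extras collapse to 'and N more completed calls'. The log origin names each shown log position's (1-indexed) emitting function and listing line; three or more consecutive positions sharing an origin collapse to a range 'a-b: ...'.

Answer: the defect is in tally_events at line 28.
Key observation: The two runs log identically and part ways only at the printed values.
Call chain: main -> tally_events(3, 2) (called at line 40).
First divergence: none — the logs agree in full.
Execution walk:
  settle_round([6, 8, 2, 2, 5], 5) -> 4  [called from derive_floor, line 8]
  derive_floor([6, 8, 2, 2, 5], 5) -> 15  [called from bind_quota, line 21]
  resolve_slot(15, 4) -> 3  [called from bind_quota, line 23]
  bind_quota([6, 8, 2, 2, 5], 5) -> 3  [called from main, line 38]
  tally_events(3, 2) -> 3  [called from main, line 40]
Origin of each log line:
  1: emitted by main (line 37)
  2: emitted by bind_quota (line 20)
  3: emitted by derive_floor (line 7)
  4: emitted by derive_floor (line 9)
  5: emitted by resolve_slot (line 14)
  6: emitted by main (line 39)
  7: emitted by tally_events (line 26)
A correct fix: line 28: replace `==` with `<`.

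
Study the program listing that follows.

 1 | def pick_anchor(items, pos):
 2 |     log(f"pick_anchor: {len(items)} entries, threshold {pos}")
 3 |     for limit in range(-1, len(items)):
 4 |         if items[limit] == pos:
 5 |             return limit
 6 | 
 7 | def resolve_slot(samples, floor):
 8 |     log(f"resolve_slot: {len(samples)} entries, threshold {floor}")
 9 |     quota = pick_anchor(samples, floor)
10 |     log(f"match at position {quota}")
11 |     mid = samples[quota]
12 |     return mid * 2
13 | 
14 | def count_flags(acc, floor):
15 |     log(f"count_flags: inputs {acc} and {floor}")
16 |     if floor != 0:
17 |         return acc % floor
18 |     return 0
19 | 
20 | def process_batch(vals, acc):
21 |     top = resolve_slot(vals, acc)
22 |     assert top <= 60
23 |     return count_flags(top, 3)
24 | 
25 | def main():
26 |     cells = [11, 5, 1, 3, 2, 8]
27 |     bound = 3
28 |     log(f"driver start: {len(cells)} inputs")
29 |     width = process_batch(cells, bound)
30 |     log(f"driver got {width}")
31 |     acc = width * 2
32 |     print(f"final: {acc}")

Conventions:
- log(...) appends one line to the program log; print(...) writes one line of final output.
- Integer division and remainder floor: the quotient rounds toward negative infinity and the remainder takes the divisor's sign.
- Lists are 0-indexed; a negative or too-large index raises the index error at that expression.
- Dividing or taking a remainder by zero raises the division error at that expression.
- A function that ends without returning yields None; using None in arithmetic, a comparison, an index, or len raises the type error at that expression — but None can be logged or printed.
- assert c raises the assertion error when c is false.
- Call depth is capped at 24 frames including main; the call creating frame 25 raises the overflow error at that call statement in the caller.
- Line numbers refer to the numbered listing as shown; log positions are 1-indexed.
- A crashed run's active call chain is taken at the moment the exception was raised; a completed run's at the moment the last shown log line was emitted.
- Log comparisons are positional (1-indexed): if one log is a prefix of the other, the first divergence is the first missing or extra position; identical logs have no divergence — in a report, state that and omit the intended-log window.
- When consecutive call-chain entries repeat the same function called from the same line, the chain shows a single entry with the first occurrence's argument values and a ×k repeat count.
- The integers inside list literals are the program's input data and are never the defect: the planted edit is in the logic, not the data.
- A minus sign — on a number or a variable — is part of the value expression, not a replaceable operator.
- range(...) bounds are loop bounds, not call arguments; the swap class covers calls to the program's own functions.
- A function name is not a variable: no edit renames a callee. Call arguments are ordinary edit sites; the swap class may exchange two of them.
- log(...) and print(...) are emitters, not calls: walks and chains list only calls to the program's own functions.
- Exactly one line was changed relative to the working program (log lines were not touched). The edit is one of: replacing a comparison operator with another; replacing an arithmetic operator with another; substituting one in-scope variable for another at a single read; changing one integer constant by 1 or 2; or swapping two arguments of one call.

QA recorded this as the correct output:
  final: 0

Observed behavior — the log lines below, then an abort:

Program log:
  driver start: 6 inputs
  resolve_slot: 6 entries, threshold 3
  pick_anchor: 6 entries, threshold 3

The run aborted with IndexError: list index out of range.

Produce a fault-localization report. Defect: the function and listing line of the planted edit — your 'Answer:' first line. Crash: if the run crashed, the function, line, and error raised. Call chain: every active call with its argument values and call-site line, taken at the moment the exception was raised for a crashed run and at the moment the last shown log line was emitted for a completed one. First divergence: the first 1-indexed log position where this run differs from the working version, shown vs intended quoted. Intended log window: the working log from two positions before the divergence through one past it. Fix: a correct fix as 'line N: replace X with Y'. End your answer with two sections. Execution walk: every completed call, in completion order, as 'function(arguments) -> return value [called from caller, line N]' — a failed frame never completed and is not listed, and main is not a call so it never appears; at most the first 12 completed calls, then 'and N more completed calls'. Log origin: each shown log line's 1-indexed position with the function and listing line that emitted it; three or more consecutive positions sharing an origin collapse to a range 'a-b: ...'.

Answer: the defect is in pick_anchor at line 3.
Key fact: The shown log is a 3-line prefix of the intended one, whose next entry is 'match at position 3'.
Crash: pick_anchor, line 4, IndexError.
Call chain: main -> process_batch([11, 5, 1, 3, 2, 8], 3) (called at line 29) -> resolve_slot([11, 5, 1, 3, 2, 8], 3) (called at line 21) -> pick_anchor([11, 5, 1, 3, 2, 8], 3) (called at line 9).
First divergence: position 4; the shown log stops at 3 lines while the working version next logs 'match at position 3'.
Intended log window:
  2: resolve_slot: 6 entries, threshold 3
  3: pick_anchor: 6 entries, threshold 3
  4: match at position 3
  5: count_flags: inputs 6 and 3
Execution walk:
  (no call completed)
Log origin:
  1 — main, line 28
  2 — resolve_slot, line 8
  3 — pick_anchor, line 2
A correct fix: line 3: replace `-1` with `0`.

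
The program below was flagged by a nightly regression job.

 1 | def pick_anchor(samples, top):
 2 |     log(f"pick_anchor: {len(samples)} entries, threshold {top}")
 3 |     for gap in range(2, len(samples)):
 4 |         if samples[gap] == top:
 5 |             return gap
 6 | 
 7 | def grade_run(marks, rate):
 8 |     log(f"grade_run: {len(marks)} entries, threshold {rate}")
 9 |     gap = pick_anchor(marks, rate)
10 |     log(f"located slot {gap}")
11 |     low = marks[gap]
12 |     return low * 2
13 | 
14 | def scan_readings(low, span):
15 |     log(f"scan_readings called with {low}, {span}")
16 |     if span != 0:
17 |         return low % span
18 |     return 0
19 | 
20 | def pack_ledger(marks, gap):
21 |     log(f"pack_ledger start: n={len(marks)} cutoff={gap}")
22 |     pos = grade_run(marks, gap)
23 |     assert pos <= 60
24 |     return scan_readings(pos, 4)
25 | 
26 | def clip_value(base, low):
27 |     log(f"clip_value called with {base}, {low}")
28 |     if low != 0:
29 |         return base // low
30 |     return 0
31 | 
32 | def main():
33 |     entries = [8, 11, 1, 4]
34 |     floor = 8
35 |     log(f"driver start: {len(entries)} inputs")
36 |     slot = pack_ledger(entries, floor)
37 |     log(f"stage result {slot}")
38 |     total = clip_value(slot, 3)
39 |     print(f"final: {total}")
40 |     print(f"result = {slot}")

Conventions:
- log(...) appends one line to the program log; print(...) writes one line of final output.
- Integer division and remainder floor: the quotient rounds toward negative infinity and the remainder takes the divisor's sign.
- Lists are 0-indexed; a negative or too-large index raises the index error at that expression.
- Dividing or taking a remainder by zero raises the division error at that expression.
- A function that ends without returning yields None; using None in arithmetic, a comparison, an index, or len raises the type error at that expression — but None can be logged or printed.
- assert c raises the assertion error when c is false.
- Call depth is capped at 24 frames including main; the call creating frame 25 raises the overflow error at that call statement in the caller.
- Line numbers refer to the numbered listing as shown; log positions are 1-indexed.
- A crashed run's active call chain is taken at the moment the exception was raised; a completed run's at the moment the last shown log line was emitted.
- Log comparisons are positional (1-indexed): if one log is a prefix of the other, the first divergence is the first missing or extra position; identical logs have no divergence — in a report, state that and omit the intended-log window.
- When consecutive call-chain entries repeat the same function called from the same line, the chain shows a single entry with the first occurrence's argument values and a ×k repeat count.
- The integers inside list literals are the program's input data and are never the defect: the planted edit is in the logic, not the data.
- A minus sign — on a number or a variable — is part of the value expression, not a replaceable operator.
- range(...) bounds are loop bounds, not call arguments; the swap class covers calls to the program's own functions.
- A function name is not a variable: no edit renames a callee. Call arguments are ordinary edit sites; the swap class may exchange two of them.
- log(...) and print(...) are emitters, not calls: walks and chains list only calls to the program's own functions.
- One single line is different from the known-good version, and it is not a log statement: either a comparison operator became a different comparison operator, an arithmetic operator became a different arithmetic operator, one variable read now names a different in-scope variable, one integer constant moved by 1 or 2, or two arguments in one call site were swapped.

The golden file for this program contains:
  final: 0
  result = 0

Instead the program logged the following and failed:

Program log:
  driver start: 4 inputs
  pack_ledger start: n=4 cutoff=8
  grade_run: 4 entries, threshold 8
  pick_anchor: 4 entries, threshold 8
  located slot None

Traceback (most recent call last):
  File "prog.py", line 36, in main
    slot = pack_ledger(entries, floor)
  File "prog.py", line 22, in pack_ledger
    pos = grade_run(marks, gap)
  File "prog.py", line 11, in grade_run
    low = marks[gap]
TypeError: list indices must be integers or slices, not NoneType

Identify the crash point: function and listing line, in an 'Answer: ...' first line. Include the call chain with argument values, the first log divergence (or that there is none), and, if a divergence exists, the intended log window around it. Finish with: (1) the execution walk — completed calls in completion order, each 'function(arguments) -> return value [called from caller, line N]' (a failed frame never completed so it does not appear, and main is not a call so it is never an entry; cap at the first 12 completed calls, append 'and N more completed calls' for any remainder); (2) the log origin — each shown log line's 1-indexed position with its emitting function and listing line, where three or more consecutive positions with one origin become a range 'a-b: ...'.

Answer: the error was raised in grade_run, line 11.
Key fact: The log first diverges at position 5: the faulty run prints 'located slot None' where the working version prints 'located slot 0'.
Call chain: main -> pack_ledger([8, 11, 1, 4], 8) (called at line 36) -> grade_run([8, 11, 1, 4], 8) (called at line 22).
First divergence: position 5 — shown 'located slot None', intended 'located slot 0'.
Intended log window:
  3: grade_run: 4 entries, threshold 8
  4: pick_anchor: 4 entries, threshold 8
  5: located slot 0
  6: scan_readings called with 16, 4
Execution walk:
  pick_anchor([8, 11, 1, 4], 8) -> None  [called from grade_run, line 9]
Origin of each log line:
  1 — main, line 35
  2 — pack_ledger, line 21
  3 — grade_run, line 8
  4 — pick_anchor, line 2
  5 — grade_run, line 10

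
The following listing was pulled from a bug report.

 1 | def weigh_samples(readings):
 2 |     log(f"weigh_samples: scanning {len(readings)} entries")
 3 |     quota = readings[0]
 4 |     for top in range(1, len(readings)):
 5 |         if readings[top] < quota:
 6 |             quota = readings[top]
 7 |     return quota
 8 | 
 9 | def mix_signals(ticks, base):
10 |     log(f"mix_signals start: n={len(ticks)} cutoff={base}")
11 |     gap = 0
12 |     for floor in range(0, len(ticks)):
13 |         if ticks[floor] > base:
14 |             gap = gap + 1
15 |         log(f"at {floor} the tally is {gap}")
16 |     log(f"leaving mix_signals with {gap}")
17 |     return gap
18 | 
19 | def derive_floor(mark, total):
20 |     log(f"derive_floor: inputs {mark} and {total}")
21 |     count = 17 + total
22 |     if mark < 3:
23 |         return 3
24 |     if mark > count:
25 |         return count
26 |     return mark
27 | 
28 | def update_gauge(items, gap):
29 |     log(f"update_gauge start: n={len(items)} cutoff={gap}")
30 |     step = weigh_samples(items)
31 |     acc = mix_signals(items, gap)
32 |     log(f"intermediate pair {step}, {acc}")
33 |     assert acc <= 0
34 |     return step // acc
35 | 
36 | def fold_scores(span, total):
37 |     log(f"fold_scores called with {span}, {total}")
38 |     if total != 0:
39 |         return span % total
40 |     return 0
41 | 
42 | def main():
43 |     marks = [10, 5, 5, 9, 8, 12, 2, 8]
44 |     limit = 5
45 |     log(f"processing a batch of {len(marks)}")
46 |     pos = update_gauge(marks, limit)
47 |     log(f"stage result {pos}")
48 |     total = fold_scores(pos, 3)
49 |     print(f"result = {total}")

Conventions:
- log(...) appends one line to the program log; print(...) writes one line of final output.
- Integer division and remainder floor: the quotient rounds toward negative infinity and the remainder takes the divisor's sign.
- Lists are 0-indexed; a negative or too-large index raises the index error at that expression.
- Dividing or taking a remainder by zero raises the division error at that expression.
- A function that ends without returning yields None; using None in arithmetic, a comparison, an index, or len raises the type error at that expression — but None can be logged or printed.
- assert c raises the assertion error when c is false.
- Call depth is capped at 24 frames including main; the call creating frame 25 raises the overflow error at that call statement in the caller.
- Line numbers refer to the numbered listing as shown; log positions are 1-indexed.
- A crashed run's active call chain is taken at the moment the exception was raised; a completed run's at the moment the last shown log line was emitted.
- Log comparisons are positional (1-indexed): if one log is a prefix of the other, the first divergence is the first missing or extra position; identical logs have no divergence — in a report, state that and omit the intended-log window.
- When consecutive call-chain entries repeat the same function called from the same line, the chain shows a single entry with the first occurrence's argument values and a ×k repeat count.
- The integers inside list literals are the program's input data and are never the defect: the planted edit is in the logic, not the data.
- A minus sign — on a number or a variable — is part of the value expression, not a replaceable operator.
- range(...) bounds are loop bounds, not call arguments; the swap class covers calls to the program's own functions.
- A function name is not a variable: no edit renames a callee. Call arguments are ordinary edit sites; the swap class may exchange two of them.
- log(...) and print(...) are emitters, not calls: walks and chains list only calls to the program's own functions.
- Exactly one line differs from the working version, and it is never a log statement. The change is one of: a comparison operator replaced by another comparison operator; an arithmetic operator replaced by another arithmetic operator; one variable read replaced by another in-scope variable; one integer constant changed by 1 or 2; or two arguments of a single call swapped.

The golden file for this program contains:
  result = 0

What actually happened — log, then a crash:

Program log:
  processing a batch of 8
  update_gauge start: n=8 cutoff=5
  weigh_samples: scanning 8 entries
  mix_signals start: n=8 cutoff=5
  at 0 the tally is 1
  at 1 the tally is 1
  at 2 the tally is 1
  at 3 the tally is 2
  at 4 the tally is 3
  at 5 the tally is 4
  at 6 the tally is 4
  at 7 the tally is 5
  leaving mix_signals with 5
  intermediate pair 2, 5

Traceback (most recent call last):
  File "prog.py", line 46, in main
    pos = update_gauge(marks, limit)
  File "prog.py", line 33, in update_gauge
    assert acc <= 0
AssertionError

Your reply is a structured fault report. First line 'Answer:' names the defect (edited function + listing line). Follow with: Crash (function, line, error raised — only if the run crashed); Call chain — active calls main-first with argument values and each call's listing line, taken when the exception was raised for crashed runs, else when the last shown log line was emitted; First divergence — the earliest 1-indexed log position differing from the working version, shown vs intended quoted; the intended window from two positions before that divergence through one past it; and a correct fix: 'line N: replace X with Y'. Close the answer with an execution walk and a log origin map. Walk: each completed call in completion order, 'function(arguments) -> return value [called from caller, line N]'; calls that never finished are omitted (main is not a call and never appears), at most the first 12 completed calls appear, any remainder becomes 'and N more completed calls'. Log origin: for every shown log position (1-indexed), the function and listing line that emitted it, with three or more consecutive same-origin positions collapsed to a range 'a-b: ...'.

Answer: the defect is in update_gauge at line 33.
The tell: The shown log is a 14-line prefix of the intended one, whose next entry is 'stage result 0'.
Crash: update_gauge, line 33, AssertionError.
Call chain: main -> update_gauge([10, 5, 5, 9, 8, 12, 2, 8], 5) (called at line 46).
First divergence: position 15 (shown log ended at 14 lines; the working version continues: 'stage result 0').
Intended log window:
  13: leaving mix_signals with 5
  14: intermediate pair 2, 5
  15: stage result 0
  16: fold_scores called with 0, 3
Execution walk:
  weigh_samples([10, 5, 5, 9, 8, 12, 2, 8]) -> 2  [called from update_gauge, line 30]
  mix_signals([10, 5, 5, 9, 8, 12, 2, 8], 5) -> 5  [called from update_gauge, line 31]
Log origins:
  1 — main, line 45
  2 — update_gauge, line 29
  3 — weigh_samples, line 2
  4 — mix_signals, line 10
  5-12 — mix_signals, line 15
  13 — mix_signals, line 16
  14 — update_gauge, line 32
A correct fix: line 33: replace `<=` with `>`.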